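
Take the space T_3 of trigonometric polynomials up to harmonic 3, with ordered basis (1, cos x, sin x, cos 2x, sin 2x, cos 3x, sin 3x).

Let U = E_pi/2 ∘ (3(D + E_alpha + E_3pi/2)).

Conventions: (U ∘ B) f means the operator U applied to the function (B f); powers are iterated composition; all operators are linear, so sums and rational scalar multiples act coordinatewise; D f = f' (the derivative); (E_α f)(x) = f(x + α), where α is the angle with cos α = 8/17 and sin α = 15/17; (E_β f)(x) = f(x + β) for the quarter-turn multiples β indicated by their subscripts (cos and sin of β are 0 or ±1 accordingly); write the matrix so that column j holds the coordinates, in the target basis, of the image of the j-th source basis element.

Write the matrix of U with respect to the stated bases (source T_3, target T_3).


image of 1: 6
image of cos x: -(45/17)cos x - (24/17)sin x
image of sin x: (24/17)cos x - (45/17)sin x
image of cos 2x: (1350/289)cos 2x + (2454/289)sin 2x
image of sin 2x: -(2454/289)cos 2x + (1350/289)sin 2x
image of cos 3x: (57471/4913)cos 3x - (14664/4913)sin 3x
image of sin 3x: (14664/4913)cos 3x + (57471/4913)sin 3x
each image's coordinates form column j of the matrix

the matrix is [[6, 0, 0, 0, 0, 0, 0]; [0, -45/17, 24/17, 0, 0, 0, 0]; [0, -24/17, -45/17, 0, 0, 0, 0]; [0, 0, 0, 1350/289, -2454/289, 0, 0]; [0, 0, 0, 2454/289, 1350/289, 0, 0]; [0, 0, 0, 0, 0, 57471/4913, 14664/4913]; [0, 0, 0, 0, 0, -14664/4913, 57471/4913]] (rows listed top to bottom)


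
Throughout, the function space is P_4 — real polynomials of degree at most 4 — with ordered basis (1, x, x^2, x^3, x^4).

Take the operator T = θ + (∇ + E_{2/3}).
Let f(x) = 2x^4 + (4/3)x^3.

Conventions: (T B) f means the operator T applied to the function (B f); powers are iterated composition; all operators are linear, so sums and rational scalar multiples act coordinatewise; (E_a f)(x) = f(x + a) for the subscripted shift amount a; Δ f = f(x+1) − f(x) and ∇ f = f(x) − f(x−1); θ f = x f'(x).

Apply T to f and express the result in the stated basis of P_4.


the image equals g(x) = 10x^4 + (56/3)x^3 + (220/27)x + 10/81

θ f = 8x^4 + 4x^3
∇ f = 8x^3 - 8x^2 + 4x - 2/3
E_{2/3} f = 2x^4 + (20/3)x^3 + 8x^2 + (112/27)x + 64/81
(∇ + E_{2/3}) f = 2x^4 + (44/3)x^3 + (220/27)x + 10/81
(θ + (∇ + E_{2/3})) f = 10x^4 + (56/3)x^3 + (220/27)x + 10/81


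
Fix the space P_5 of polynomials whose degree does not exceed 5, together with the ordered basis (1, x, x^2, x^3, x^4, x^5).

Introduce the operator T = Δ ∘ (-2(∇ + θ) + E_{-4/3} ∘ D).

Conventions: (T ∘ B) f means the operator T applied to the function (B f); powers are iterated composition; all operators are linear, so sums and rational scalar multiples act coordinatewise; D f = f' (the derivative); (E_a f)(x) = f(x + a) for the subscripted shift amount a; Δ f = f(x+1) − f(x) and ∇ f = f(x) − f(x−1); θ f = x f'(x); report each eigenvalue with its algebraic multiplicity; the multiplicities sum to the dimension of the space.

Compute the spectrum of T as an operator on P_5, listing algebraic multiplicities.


image of 1: 0
image of x: -2
image of x^2: -8x - 6
image of x^3: -18x^2 - 24x - 11
image of x^4: -32x^3 - 60x^2 - 52x - 8/3
image of x^5: -50x^4 - 120x^3 - 150x^2 - (70/3)x - 695/27
the matrix is upper triangular; its diagonal is (0, 0, 0, 0, 0, 0)
for a triangular matrix the eigenvalues are the diagonal entries, with algebraic multiplicity their repetition count

λ = 0 (multiplicity 6)


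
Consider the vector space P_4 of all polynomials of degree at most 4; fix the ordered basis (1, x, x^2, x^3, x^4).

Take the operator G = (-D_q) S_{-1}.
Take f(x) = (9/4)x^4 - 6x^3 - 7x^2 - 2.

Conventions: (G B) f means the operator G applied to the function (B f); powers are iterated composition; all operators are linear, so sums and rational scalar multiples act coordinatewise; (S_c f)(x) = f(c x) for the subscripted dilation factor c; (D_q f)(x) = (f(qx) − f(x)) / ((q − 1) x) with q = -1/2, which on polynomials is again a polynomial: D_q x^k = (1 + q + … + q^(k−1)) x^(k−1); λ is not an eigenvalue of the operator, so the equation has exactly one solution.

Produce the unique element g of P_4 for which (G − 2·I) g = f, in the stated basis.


write g with unknown coordinates in the stated basis and equate coefficients in (G − 2·I) g = f
solving from the highest basis element down gives g = -(9/8)x^4 + (429/128)x^3 + (4871/1024)x^2 - (4871/4096)x + 3321/8192
check: G g = (45/64)x^3 + (1287/512)x^2 - (4871/2048)x - 4871/4096
so G g − 2·g = (9/4)x^4 - 6x^3 - 7x^2 - 2 = f ✓

the result is g(x) = -(9/8)x^4 + (429/128)x^3 + (4871/1024)x^2 - (4871/4096)x + 3321/8192


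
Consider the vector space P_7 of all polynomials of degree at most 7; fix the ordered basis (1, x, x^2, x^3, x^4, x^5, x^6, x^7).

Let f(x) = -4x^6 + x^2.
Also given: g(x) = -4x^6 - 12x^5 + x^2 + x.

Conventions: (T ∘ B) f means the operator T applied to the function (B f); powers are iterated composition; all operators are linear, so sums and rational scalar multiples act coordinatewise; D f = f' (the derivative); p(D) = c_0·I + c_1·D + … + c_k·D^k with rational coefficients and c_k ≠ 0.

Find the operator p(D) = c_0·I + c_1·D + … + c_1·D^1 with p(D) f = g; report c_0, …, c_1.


D^0 f = -4x^6 + x^2
D^1 f = -24x^5 + 2x
matching coefficients of g against c_0 f + c_1 Df + … from the top degree down determines the c_i
solution: c_0 = 1, c_1 = 1/2

p(D) = I + (1/2)·D, i.e. c_0 = 1, c_1 = 1/2


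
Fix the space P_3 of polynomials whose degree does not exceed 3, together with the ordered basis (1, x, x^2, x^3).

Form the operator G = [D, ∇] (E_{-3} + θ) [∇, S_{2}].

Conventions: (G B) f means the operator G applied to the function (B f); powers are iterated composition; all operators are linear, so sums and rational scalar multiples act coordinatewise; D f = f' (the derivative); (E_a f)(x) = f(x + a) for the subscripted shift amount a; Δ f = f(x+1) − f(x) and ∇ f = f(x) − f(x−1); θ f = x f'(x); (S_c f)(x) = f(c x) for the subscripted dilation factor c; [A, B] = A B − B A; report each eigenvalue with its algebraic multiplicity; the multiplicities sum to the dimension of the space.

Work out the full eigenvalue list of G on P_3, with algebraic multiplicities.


λ = 0 (multiplicity 4)

image of 1: 0
image of x: 0
image of x^2: 0
image of x^3: 0
the matrix is upper triangular; its diagonal is (0, 0, 0, 0)
for a triangular matrix the eigenvalues are the diagonal entries, with algebraic multiplicity their repetition count


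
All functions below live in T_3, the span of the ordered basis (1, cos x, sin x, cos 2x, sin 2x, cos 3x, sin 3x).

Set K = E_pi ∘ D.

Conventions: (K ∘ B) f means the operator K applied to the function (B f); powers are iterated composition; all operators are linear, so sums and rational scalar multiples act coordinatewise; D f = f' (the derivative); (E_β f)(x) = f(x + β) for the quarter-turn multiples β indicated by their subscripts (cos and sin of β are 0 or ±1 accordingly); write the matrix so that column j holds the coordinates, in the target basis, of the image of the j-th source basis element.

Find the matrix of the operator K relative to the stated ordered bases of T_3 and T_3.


image of 1: 0
image of cos x: sin x
image of sin x: -cos x
image of cos 2x: -2sin 2x
image of sin 2x: 2cos 2x
image of cos 3x: 3sin 3x
image of sin 3x: -3cos 3x
each image's coordinates form column j of the matrix

the matrix is [[0, 0, 0, 0, 0, 0, 0]; [0, 0, -1, 0, 0, 0, 0]; [0, 1, 0, 0, 0, 0, 0]; [0, 0, 0, 0, 2, 0, 0]; [0, 0, 0, -2, 0, 0, 0]; [0, 0, 0, 0, 0, 0, -3]; [0, 0, 0, 0, 0, 3, 0]] (rows listed top to bottom)


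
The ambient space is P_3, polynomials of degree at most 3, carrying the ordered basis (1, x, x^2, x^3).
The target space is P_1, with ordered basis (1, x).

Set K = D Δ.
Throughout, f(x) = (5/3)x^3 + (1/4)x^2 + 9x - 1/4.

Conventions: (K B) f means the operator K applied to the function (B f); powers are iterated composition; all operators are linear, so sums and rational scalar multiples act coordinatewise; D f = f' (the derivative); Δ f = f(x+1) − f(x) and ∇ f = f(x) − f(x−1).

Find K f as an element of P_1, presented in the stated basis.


Δ f = 5x^2 + (11/2)x + 131/12
D Δ f = 10x + 11/2

g(x) = 10x + 11/2


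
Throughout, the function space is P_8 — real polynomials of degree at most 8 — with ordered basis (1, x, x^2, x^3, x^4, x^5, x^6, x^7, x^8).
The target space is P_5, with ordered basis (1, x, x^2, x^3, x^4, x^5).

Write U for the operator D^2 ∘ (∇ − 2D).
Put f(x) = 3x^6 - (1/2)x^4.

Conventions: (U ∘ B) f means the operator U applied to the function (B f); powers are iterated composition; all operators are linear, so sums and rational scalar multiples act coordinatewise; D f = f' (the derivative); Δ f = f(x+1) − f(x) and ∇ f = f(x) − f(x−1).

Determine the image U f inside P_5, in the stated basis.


g(x) = -360x^3 - 540x^2 + 372x - 84

∇ f = 18x^5 - 45x^4 + 58x^3 - 42x^2 + 16x - 5/2
D f = 18x^5 - 2x^3
(-2D) f = -36x^5 + 4x^3
(∇ − 2D) f = -18x^5 - 45x^4 + 62x^3 - 42x^2 + 16x - 5/2
D (∇ − 2D) f = -90x^4 - 180x^3 + 186x^2 - 84x + 16
D D (∇ − 2D) f = -360x^3 - 540x^2 + 372x - 84


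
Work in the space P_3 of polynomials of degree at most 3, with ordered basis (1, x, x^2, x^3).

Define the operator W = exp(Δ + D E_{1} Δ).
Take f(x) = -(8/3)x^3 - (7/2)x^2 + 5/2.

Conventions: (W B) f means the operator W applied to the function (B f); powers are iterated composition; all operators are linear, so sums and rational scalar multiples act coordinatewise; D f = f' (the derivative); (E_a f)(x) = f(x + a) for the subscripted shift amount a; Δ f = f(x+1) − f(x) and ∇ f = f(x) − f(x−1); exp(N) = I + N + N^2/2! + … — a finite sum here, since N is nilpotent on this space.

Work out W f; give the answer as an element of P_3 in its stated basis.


order-1 term: -8x^2 - 31x - 223/6
order-2 term: -8x - 55/2
order-3 term: -8/3
the series for exp(Δ + D E_{1} Δ) f terminates at order 3
exp(Δ + D E_{1} Δ) f = -(8/3)x^3 - (23/2)x^2 - 39x - 389/6

g(x) = -(8/3)x^3 - (23/2)x^2 - 39x - 389/6


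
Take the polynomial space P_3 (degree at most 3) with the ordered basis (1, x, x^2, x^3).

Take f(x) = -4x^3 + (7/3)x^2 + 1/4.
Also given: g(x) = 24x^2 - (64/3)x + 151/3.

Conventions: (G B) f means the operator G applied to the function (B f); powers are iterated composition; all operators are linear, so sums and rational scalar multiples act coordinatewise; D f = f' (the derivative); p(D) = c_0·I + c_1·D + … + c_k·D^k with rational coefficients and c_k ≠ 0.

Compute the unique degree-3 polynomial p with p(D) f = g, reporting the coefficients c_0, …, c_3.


D^0 f = -4x^3 + (7/3)x^2 + 1/4
D^1 f = -12x^2 + (14/3)x
D^2 f = -24x + 14/3
D^3 f = -24
matching coefficients of g against c_0 f + c_1 Df + … from the top degree down determines the c_i
solution: c_0 = 0, c_1 = -2, c_2 = 1/2, c_3 = -2

c_0 = 0, c_1 = -2, c_2 = 1/2, c_3 = -2


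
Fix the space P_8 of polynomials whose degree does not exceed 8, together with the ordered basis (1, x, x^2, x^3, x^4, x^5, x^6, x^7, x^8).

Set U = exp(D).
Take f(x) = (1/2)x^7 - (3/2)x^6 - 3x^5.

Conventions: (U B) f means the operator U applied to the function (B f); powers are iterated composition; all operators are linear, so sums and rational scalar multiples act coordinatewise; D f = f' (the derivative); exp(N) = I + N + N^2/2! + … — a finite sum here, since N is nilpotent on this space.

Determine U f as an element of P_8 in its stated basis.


g(x) = (1/2)x^7 + 2x^6 - (3/2)x^5 - 20x^4 - (85/2)x^3 - 42x^2 - (41/2)x - 4

order-1 term: (7/2)x^6 - 9x^5 - 15x^4
order-2 term: (21/2)x^5 - (45/2)x^4 - 30x^3
order-3 term: (35/2)x^4 - 30x^3 - 30x^2
order-4 term: (35/2)x^3 - (45/2)x^2 - 15x
order-5 term: (21/2)x^2 - 9x - 3
order-6 term: (7/2)x - 3/2
order-7 term: 1/2
the series for exp(D) f terminates at order 7
exp(D) f = (1/2)x^7 + 2x^6 - (3/2)x^5 - 20x^4 - (85/2)x^3 - 42x^2 - (41/2)x - 4


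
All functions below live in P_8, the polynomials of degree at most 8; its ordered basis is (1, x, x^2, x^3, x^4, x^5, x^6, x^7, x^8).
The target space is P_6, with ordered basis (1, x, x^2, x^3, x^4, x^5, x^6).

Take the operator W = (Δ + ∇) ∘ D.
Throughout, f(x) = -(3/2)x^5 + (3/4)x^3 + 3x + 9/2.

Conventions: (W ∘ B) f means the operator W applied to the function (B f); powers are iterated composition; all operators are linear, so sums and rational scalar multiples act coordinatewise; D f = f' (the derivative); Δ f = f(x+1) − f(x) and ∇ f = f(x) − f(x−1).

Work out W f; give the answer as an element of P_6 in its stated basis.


the image equals g(x) = -60x^3 - 51x

D f = -(15/2)x^4 + (9/4)x^2 + 3
Δ D f = -30x^3 - 45x^2 - (51/2)x - 21/4
∇ D f = -30x^3 + 45x^2 - (51/2)x + 21/4
(Δ + ∇) D f = -60x^3 - 51x


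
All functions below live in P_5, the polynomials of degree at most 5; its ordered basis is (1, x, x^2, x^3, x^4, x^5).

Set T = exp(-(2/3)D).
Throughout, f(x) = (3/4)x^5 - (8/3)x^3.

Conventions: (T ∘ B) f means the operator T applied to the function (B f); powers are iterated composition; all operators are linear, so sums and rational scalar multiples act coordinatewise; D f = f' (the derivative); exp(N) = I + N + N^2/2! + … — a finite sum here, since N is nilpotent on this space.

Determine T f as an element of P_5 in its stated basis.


the image equals g(x) = (3/4)x^5 - (5/2)x^4 + (2/3)x^3 + (28/9)x^2 - (76/27)x + 56/81

order-1 term: -(5/2)x^4 + (16/3)x^2
order-2 term: (10/3)x^3 - (32/9)x
order-3 term: -(20/9)x^2 + 64/81
order-4 term: (20/27)x
order-5 term: -8/81
the series for exp(-(2/3)D) f terminates at order 5
exp(-(2/3)D) f = (3/4)x^5 - (5/2)x^4 + (2/3)x^3 + (28/9)x^2 - (76/27)x + 56/81


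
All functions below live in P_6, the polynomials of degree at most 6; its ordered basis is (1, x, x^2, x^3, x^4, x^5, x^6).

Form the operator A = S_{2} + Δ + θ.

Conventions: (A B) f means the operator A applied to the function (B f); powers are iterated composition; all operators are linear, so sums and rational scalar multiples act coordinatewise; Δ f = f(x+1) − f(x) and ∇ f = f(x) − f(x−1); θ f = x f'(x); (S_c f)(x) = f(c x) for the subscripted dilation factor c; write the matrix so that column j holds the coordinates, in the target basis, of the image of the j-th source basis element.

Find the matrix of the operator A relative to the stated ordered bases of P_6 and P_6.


image of 1: 1
image of x: 3x + 1
image of x^2: 6x^2 + 2x + 1
image of x^3: 11x^3 + 3x^2 + 3x + 1
image of x^4: 20x^4 + 4x^3 + 6x^2 + 4x + 1
image of x^5: 37x^5 + 5x^4 + 10x^3 + 10x^2 + 5x + 1
image of x^6: 70x^6 + 6x^5 + 15x^4 + 20x^3 + 15x^2 + 6x + 1
each image's coordinates form column j of the matrix

the matrix is [[1, 1, 1, 1, 1, 1, 1]; [0, 3, 2, 3, 4, 5, 6]; [0, 0, 6, 3, 6, 10, 15]; [0, 0, 0, 11, 4, 10, 20]; [0, 0, 0, 0, 20, 5, 15]; [0, 0, 0, 0, 0, 37, 6]; [0, 0, 0, 0, 0, 0, 70]] (rows listed top to bottom)


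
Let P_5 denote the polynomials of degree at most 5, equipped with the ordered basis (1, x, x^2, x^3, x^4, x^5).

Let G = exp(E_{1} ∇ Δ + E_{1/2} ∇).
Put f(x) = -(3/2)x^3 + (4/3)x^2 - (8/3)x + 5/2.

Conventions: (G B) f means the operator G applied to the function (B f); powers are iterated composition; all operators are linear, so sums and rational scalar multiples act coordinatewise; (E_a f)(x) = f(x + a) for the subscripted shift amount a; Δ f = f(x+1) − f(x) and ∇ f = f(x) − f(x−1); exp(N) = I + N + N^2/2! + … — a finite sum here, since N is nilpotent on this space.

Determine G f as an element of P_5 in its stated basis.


the result is g(x) = -(3/2)x^3 - (19/6)x^2 - (27/2)x - 385/24

order-1 term: -(9/2)x^2 - (19/3)x - 75/8
order-2 term: -(9/2)x - 23/3
order-3 term: -3/2
the series for exp(E_{1} ∇ Δ + E_{1/2} ∇) f terminates at order 3
exp(E_{1} ∇ Δ + E_{1/2} ∇) f = -(3/2)x^3 - (19/6)x^2 - (27/2)x - 385/24


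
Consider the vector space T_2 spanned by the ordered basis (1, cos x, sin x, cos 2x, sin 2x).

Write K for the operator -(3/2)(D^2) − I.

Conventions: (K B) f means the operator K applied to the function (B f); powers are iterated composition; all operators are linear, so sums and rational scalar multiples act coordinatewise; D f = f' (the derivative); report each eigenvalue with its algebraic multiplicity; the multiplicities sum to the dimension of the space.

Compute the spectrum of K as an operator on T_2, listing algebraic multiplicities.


image of 1: -1
image of cos x: (1/2)cos x
image of sin x: (1/2)sin x
image of cos 2x: 5cos 2x
image of sin 2x: 5sin 2x
the matrix is diagonal; its diagonal is (-1, 1/2, 1/2, 5, 5)
for a triangular matrix the eigenvalues are the diagonal entries, with algebraic multiplicity their repetition count

λ = -1 (multiplicity 1), λ = 1/2 (multiplicity 2), λ = 5 (multiplicity 2)


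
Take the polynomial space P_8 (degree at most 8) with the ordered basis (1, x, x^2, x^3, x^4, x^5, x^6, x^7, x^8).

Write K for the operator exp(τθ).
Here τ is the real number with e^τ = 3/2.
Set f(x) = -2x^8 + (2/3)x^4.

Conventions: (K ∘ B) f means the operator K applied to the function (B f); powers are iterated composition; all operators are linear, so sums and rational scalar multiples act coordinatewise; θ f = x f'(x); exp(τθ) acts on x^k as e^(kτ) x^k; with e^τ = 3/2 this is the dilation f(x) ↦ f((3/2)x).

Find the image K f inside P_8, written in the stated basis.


g(x) = -(6561/128)x^8 + (27/8)x^4

exp(τθ) x^k = e^(kτ) x^k; with e^τ = 3/2 this sends x^k to (3/2)^k x^k
x^4 ↦ 81/16 x^4
x^8 ↦ 6561/256 x^8
applying this coordinatewise to f: exp(τθ) f = -(6561/128)x^8 + (27/8)x^4


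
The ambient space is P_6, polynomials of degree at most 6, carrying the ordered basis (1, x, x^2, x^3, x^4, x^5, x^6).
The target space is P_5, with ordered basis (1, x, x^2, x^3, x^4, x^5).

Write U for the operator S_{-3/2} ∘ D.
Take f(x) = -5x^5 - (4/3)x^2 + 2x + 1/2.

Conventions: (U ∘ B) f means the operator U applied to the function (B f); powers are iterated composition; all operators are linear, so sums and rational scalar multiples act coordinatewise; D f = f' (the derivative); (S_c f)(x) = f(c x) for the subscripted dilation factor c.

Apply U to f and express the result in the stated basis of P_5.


g(x) = -(2025/16)x^4 + 4x + 2

D f = -25x^4 - (8/3)x + 2
S_{-3/2} D f = -(2025/16)x^4 + 4x + 2


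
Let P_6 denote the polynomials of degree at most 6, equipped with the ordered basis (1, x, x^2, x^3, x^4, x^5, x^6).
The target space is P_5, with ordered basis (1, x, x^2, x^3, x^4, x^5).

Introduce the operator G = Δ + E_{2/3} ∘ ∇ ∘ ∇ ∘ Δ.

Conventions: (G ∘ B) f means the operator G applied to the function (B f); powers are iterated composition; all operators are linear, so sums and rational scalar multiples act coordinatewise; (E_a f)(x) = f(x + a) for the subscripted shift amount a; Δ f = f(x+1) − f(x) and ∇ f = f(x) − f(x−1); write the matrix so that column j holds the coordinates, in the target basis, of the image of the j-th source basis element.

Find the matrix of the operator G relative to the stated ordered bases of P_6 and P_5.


the matrix is [[0, 1, 1, 7, 5, 53/3, 149/9]; [0, 0, 2, 3, 28, 25, 106]; [0, 0, 0, 3, 6, 70, 75]; [0, 0, 0, 0, 4, 10, 140]; [0, 0, 0, 0, 0, 5, 15]; [0, 0, 0, 0, 0, 0, 6]] (rows listed top to bottom)

image of 1: 0
image of x: 1
image of x^2: 2x + 1
image of x^3: 3x^2 + 3x + 7
image of x^4: 4x^3 + 6x^2 + 28x + 5
image of x^5: 5x^4 + 10x^3 + 70x^2 + 25x + 53/3
image of x^6: 6x^5 + 15x^4 + 140x^3 + 75x^2 + 106x + 149/9
each image's coordinates form column j of the matrix


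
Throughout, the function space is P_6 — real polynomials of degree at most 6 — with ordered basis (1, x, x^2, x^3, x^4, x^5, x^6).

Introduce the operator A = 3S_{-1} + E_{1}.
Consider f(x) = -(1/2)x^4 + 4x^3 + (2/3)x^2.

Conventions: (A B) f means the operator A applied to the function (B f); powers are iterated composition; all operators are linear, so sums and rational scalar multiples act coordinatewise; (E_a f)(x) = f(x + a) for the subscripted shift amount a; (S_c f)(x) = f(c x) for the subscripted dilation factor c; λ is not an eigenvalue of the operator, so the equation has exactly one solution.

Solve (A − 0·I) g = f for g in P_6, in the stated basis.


the image equals g(x) = -(1/8)x^4 - (9/4)x^3 + (49/24)x^2 - (19/12)x + 23/48

write g with unknown coordinates in the stated basis and equate coefficients in (A − 0·I) g = f
solving from the highest basis element down gives g = -(1/8)x^4 - (9/4)x^3 + (49/24)x^2 - (19/12)x + 23/48
check: A g = -(1/2)x^4 + 4x^3 + (2/3)x^2
so A g − 0·g = -(1/2)x^4 + 4x^3 + (2/3)x^2 = f ✓


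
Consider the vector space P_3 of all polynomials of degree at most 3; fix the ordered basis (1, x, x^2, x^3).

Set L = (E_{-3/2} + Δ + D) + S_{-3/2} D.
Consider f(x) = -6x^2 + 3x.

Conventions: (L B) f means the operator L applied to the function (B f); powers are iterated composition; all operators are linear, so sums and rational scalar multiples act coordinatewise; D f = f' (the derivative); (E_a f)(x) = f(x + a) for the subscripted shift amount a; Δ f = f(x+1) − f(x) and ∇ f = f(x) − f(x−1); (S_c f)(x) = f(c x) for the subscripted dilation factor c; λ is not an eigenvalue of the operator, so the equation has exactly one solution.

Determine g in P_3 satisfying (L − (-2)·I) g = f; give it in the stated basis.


the result is g(x) = -2x^2 - (1/3)x + 7/3

write g with unknown coordinates in the stated basis and equate coefficients in (L − (-2)·I) g = f
solving from the highest basis element down gives g = -2x^2 - (1/3)x + 7/3
check: L g = -2x^2 + (11/3)x - 14/3
so L g − (-2)·g = -6x^2 + 3x = f ✓


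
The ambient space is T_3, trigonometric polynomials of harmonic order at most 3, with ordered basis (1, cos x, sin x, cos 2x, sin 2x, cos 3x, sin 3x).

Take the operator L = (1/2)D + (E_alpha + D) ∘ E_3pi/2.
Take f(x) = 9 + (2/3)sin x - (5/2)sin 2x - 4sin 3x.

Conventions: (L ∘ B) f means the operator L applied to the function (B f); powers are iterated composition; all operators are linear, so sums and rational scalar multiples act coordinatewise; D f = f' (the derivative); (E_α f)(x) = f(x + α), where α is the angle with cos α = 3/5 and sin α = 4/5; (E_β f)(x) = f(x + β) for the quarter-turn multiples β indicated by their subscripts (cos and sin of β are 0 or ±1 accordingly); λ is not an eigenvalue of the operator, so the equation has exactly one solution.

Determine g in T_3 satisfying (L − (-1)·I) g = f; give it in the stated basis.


the result is g(x) = 9/2 + (4/471)cos x + (112/471)sin x - (245/274)cos 2x - (80/137)sin 2x + (376/975)cos 3x + (1568/975)sin 3x

write g with unknown coordinates in the stated basis and equate coefficients in (L − (-1)·I) g = f
solving from the highest basis element down gives g = 9/2 + (4/471)cos x + (112/471)sin x - (245/274)cos 2x - (80/137)sin 2x + (376/975)cos 3x + (1568/975)sin 3x
check: L g = 9/2 - (4/471)cos x + (202/471)sin x + (245/274)cos 2x - (525/274)sin 2x - (376/975)cos 3x - (5468/975)sin 3x
so L g − (-1)·g = 9 + (2/3)sin x - (5/2)sin 2x - 4sin 3x = f ✓


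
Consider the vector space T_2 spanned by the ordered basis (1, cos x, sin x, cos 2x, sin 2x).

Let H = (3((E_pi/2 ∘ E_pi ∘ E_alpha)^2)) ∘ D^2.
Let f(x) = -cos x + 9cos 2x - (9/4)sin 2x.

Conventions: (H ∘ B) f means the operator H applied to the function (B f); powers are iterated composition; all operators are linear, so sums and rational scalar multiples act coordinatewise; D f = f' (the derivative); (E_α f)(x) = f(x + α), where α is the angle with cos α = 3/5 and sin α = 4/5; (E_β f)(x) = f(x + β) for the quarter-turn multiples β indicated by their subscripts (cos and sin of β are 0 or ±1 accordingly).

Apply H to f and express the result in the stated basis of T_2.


the image equals g(x) = (21/25)cos x + (72/25)sin x + (47844/625)cos 2x - (50517/625)sin 2x

D f = sin x - (9/2)cos 2x - 18sin 2x
D D f = cos x - 36cos 2x + 9sin 2x
E_alpha D^2 f = (3/5)cos x - (4/5)sin x + (468/25)cos 2x + (801/25)sin 2x
E_pi E_alpha D^2 f = -(3/5)cos x + (4/5)sin x + (468/25)cos 2x + (801/25)sin 2x
E_pi/2 E_pi E_alpha D^2 f = (4/5)cos x + (3/5)sin x - (468/25)cos 2x - (801/25)sin 2x
E_alpha (E_pi/2 ∘ E_pi ∘ E_alpha) D^2 f = (24/25)cos x - (7/25)sin x - (15948/625)cos 2x + (16839/625)sin 2x
E_pi E_alpha (E_pi/2 ∘ E_pi ∘ E_alpha) D^2 f = -(24/25)cos x + (7/25)sin x - (15948/625)cos 2x + (16839/625)sin 2x
E_pi/2 E_pi E_alpha (E_pi/2 ∘ E_pi ∘ E_alpha) D^2 f = (7/25)cos x + (24/25)sin x + (15948/625)cos 2x - (16839/625)sin 2x
(3((E_pi/2 ∘ E_pi ∘ E_alpha)^2)) D^2 f = (21/25)cos x + (72/25)sin x + (47844/625)cos 2x - (50517/625)sin 2x


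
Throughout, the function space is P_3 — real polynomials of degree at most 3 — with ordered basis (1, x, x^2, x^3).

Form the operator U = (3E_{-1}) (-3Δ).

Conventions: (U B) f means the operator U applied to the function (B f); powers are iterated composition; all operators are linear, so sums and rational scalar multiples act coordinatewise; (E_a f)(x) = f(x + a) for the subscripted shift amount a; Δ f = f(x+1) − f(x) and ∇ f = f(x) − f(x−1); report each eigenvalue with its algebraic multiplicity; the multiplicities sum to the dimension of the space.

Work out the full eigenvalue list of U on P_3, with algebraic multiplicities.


λ = 0 (multiplicity 4)

image of 1: 0
image of x: -9
image of x^2: -18x + 9
image of x^3: -27x^2 + 27x - 9
the matrix is upper triangular; its diagonal is (0, 0, 0, 0)
for a triangular matrix the eigenvalues are the diagonal entries, with algebraic multiplicity their repetition count


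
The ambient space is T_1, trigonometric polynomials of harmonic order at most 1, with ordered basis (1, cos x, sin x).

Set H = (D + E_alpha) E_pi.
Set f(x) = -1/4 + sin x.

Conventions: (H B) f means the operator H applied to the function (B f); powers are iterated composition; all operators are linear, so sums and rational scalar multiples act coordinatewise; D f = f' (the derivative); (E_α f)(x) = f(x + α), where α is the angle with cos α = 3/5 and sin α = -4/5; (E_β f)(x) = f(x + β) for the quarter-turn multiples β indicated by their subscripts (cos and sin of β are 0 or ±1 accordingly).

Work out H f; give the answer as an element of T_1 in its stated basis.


E_pi f = -1/4 - sin x
D E_pi f = -cos x
E_alpha E_pi f = -1/4 + (4/5)cos x - (3/5)sin x
(D + E_alpha) E_pi f = -1/4 - (1/5)cos x - (3/5)sin x

the image equals g(x) = -1/4 - (1/5)cos x - (3/5)sin x


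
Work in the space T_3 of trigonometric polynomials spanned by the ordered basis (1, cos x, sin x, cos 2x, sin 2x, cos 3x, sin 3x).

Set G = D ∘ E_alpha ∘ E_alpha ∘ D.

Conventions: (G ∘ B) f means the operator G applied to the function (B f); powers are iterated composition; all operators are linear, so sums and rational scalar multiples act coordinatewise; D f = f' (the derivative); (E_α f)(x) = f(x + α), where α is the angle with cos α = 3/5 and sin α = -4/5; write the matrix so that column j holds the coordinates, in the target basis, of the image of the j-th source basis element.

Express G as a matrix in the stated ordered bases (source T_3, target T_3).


image of 1: 0
image of cos x: (7/25)cos x - (24/25)sin x
image of sin x: (24/25)cos x + (7/25)sin x
image of cos 2x: (2108/625)cos 2x + (1344/625)sin 2x
image of sin 2x: -(1344/625)cos 2x + (2108/625)sin 2x
image of cos 3x: -(105777/15625)cos 3x + (92664/15625)sin 3x
image of sin 3x: -(92664/15625)cos 3x - (105777/15625)sin 3x
each image's coordinates form column j of the matrix

the matrix is [[0, 0, 0, 0, 0, 0, 0]; [0, 7/25, 24/25, 0, 0, 0, 0]; [0, -24/25, 7/25, 0, 0, 0, 0]; [0, 0, 0, 2108/625, -1344/625, 0, 0]; [0, 0, 0, 1344/625, 2108/625, 0, 0]; [0, 0, 0, 0, 0, -105777/15625, -92664/15625]; [0, 0, 0, 0, 0, 92664/15625, -105777/15625]] (rows listed top to bottom)


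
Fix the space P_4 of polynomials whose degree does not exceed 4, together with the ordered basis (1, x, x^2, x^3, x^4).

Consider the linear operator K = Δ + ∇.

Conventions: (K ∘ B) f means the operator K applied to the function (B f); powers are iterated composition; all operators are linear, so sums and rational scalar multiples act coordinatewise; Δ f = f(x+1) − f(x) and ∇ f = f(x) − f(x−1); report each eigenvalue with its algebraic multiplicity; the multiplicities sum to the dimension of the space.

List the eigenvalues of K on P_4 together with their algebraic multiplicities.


λ = 0 (multiplicity 5)

image of 1: 0
image of x: 2
image of x^2: 4x
image of x^3: 6x^2 + 2
image of x^4: 8x^3 + 8x
the matrix is upper triangular; its diagonal is (0, 0, 0, 0, 0)
for a triangular matrix the eigenvalues are the diagonal entries, with algebraic multiplicity their repetition count


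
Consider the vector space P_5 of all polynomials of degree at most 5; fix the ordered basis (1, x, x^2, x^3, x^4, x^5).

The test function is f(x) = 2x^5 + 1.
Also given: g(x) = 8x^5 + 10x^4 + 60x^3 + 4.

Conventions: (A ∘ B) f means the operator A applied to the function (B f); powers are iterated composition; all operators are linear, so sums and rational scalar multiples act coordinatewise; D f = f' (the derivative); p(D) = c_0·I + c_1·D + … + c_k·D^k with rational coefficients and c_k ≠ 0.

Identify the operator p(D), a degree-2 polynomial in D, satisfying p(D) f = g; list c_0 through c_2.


D^0 f = 2x^5 + 1
D^1 f = 10x^4
D^2 f = 40x^3
matching coefficients of g against c_0 f + c_1 Df + … from the top degree down determines the c_i
solution: c_0 = 4, c_1 = 1, c_2 = 3/2

p(D) = 4·I + D + (3/2)·D^2, i.e. c_0 = 4, c_1 = 1, c_2 = 3/2


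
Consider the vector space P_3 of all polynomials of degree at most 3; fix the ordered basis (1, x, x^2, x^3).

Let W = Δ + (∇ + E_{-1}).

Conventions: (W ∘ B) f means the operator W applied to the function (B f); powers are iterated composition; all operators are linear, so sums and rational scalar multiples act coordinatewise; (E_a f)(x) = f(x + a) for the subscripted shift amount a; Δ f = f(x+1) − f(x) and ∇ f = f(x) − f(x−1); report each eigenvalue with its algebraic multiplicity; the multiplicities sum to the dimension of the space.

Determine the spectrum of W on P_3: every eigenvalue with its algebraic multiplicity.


image of 1: 1
image of x: x + 1
image of x^2: x^2 + 2x + 1
image of x^3: x^3 + 3x^2 + 3x + 1
the matrix is upper triangular; its diagonal is (1, 1, 1, 1)
for a triangular matrix the eigenvalues are the diagonal entries, with algebraic multiplicity their repetition count

λ = 1 (multiplicity 4)


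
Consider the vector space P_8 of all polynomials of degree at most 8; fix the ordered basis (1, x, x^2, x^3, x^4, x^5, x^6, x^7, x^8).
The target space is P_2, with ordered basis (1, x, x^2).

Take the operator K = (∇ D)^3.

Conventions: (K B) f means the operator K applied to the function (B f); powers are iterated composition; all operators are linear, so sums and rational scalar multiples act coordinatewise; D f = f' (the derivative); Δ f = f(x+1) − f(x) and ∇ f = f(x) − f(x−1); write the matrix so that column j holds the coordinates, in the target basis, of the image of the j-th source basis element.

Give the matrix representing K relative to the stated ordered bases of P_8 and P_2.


image of 1: 0
image of x: 0
image of x^2: 0
image of x^3: 0
image of x^4: 0
image of x^5: 0
image of x^6: 720
image of x^7: 5040x - 7560
image of x^8: 20160x^2 - 60480x + 50400
each image's coordinates form column j of the matrix

the matrix is [[0, 0, 0, 0, 0, 0, 720, -7560, 50400]; [0, 0, 0, 0, 0, 0, 0, 5040, -60480]; [0, 0, 0, 0, 0, 0, 0, 0, 20160]] (rows listed top to bottom)


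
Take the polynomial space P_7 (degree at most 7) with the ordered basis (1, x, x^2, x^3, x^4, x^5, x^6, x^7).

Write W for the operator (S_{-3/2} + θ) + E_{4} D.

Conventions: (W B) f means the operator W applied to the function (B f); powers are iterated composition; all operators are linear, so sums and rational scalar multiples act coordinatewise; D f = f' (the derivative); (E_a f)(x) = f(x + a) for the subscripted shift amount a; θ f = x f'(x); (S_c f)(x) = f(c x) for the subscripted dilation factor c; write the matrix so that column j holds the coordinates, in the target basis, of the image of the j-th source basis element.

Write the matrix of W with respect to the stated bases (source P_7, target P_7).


image of 1: 1
image of x: -(1/2)x + 1
image of x^2: (17/4)x^2 + 2x + 8
image of x^3: -(3/8)x^3 + 3x^2 + 24x + 48
image of x^4: (145/16)x^4 + 4x^3 + 48x^2 + 192x + 256
image of x^5: -(83/32)x^5 + 5x^4 + 80x^3 + 480x^2 + 1280x + 1280
image of x^6: (1113/64)x^6 + 6x^5 + 120x^4 + 960x^3 + 3840x^2 + 7680x + 6144
image of x^7: -(1291/128)x^7 + 7x^6 + 168x^5 + 1680x^4 + 8960x^3 + 26880x^2 + 43008x + 28672
each image's coordinates form column j of the matrix

the matrix is [[1, 1, 8, 48, 256, 1280, 6144, 28672]; [0, -1/2, 2, 24, 192, 1280, 7680, 43008]; [0, 0, 17/4, 3, 48, 480, 3840, 26880]; [0, 0, 0, -3/8, 4, 80, 960, 8960]; [0, 0, 0, 0, 145/16, 5, 120, 1680]; [0, 0, 0, 0, 0, -83/32, 6, 168]; [0, 0, 0, 0, 0, 0, 1113/64, 7]; [0, 0, 0, 0, 0, 0, 0, -1291/128]] (rows listed top to bottom)


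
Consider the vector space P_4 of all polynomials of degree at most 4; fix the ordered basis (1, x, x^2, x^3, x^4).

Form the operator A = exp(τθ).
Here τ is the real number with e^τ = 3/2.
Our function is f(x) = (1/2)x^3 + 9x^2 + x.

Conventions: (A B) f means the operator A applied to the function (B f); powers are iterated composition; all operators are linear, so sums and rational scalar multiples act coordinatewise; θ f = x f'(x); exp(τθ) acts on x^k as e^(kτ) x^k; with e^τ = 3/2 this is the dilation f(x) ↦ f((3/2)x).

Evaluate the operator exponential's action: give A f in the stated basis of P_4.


the image equals g(x) = (27/16)x^3 + (81/4)x^2 + (3/2)x

exp(τθ) x^k = e^(kτ) x^k; with e^τ = 3/2 this sends x^k to (3/2)^k x^k
x ↦ 3/2 x
x^2 ↦ 9/4 x^2
x^3 ↦ 27/8 x^3
applying this coordinatewise to f: exp(τθ) f = (27/16)x^3 + (81/4)x^2 + (3/2)x


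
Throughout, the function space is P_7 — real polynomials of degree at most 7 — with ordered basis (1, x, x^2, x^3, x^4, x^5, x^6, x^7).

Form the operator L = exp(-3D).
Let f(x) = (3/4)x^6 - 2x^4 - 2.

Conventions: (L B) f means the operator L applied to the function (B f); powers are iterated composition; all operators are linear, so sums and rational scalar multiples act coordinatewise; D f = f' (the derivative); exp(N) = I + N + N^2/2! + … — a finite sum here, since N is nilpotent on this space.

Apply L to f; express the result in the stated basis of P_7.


g(x) = (3/4)x^6 - (27/2)x^5 + (397/4)x^4 - 381x^3 + (3213/4)x^2 - (1755/2)x + 1531/4

order-1 term: -(27/2)x^5 + 24x^3
order-2 term: (405/4)x^4 - 108x^2
order-3 term: -405x^3 + 216x
order-4 term: (3645/4)x^2 - 162
order-5 term: -(2187/2)x
order-6 term: 2187/4
the series for exp(-3D) f terminates at order 6
exp(-3D) f = (3/4)x^6 - (27/2)x^5 + (397/4)x^4 - 381x^3 + (3213/4)x^2 - (1755/2)x + 1531/4


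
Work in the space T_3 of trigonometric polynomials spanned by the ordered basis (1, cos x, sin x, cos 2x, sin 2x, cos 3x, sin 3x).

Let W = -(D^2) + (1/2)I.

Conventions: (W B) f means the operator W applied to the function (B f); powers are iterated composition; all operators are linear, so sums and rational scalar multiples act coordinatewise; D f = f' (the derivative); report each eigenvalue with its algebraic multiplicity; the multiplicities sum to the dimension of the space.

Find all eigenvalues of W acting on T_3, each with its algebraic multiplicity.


image of 1: 1/2
image of cos x: (3/2)cos x
image of sin x: (3/2)sin x
image of cos 2x: (9/2)cos 2x
image of sin 2x: (9/2)sin 2x
image of cos 3x: (19/2)cos 3x
image of sin 3x: (19/2)sin 3x
the matrix is diagonal; its diagonal is (1/2, 3/2, 3/2, 9/2, 9/2, 19/2, 19/2)
for a triangular matrix the eigenvalues are the diagonal entries, with algebraic multiplicity their repetition count

λ = 1/2 (multiplicity 1), λ = 3/2 (multiplicity 2), λ = 9/2 (multiplicity 2), λ = 19/2 (multiplicity 2)


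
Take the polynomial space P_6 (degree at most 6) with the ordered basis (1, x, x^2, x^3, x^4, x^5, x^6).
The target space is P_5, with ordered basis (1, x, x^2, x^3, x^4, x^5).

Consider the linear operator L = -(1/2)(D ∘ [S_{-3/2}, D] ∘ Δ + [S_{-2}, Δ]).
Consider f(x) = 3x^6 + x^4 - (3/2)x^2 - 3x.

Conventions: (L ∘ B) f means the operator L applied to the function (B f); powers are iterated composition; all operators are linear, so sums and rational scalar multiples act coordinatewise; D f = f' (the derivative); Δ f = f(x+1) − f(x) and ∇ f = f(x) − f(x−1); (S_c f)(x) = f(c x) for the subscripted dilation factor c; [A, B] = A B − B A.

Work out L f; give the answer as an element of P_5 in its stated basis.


the image equals g(x) = 864x^5 + 1080x^4 - (561/8)x^3 + (29313/8)x^2 - 459x + 591/2

Δ f = 18x^5 + 45x^4 + 64x^3 + 51x^2 + 19x - 1/2
D Δ f = 90x^4 + 180x^3 + 192x^2 + 102x + 19
S_{-3/2} D Δ f = (3645/8)x^4 - (1215/2)x^3 + 432x^2 - 153x + 19
S_{-3/2} Δ f = -(2187/16)x^5 + (3645/16)x^4 - 216x^3 + (459/4)x^2 - (57/2)x - 1/2
D S_{-3/2} Δ f = -(10935/16)x^4 + (3645/4)x^3 - 648x^2 + (459/2)x - 57/2
[S_{-3/2}, D] Δ f = (18225/16)x^4 - (6075/4)x^3 + 1080x^2 - (765/2)x + 95/2
D [S_{-3/2}, D] Δ f = (18225/4)x^3 - (18225/4)x^2 + 2160x - 765/2
Δ f = 18x^5 + 45x^4 + 64x^3 + 51x^2 + 19x - 1/2
S_{-2} Δ f = -576x^5 + 720x^4 - 512x^3 + 204x^2 - 38x - 1/2
S_{-2} f = 192x^6 + 16x^4 - 6x^2 + 6x
Δ S_{-2} f = 1152x^5 + 2880x^4 + 3904x^3 + 2976x^2 + 1204x + 208
[S_{-2}, Δ] f = -1728x^5 - 2160x^4 - 4416x^3 - 2772x^2 - 1242x - 417/2
(D ∘ [S_{-3/2}, D] ∘ Δ + [S_{-2}, Δ]) f = -1728x^5 - 2160x^4 + (561/4)x^3 - (29313/4)x^2 + 918x - 591
(-(1/2)(D ∘ [S_{-3/2}, D] ∘ Δ + [S_{-2}, Δ])) f = 864x^5 + 1080x^4 - (561/8)x^3 + (29313/8)x^2 - 459x + 591/2


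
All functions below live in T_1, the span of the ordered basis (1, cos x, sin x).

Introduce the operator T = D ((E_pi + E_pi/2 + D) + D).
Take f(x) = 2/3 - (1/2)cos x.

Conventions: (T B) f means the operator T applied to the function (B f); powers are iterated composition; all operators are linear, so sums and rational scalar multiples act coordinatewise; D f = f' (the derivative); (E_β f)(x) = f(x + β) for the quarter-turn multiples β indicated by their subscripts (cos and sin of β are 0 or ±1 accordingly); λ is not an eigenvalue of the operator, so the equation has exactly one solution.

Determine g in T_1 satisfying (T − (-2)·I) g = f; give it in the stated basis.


the result is g(x) = 1/3 + (1/4)cos x + (1/4)sin x

write g with unknown coordinates in the stated basis and equate coefficients in (T − (-2)·I) g = f
solving from the highest basis element down gives g = 1/3 + (1/4)cos x + (1/4)sin x
check: T g = -cos x - (1/2)sin x
so T g − (-2)·g = 2/3 - (1/2)cos x = f ✓


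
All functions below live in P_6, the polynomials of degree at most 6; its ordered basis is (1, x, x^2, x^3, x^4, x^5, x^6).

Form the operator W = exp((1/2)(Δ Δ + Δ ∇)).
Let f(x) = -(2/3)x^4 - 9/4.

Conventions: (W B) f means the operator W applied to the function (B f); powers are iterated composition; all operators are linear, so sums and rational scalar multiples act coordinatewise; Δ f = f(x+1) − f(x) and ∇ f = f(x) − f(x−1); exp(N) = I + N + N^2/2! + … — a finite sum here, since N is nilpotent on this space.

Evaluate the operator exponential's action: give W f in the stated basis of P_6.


g(x) = -(2/3)x^4 - 8x^2 - 8x - 187/12

order-1 term: -8x^2 - 8x - 16/3
order-2 term: -8
the series for exp((1/2)(Δ Δ + Δ ∇)) f terminates at order 2
exp((1/2)(Δ Δ + Δ ∇)) f = -(2/3)x^4 - 8x^2 - 8x - 187/12


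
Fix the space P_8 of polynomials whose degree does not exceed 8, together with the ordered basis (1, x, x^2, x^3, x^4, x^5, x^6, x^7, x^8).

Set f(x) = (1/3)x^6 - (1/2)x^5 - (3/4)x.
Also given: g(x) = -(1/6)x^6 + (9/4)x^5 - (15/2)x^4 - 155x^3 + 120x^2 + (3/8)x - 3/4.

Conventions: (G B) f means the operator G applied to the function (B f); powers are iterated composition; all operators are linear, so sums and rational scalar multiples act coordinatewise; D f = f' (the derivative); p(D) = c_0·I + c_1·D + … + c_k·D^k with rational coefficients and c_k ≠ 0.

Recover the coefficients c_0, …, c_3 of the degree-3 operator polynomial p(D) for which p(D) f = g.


D^0 f = (1/3)x^6 - (1/2)x^5 - (3/4)x
D^1 f = 2x^5 - (5/2)x^4 - 3/4
D^2 f = 10x^4 - 10x^3
D^3 f = 40x^3 - 30x^2
matching coefficients of g against c_0 f + c_1 Df + … from the top degree down determines the c_i
solution: c_0 = -1/2, c_1 = 1, c_2 = -1/2, c_3 = -4

p(D) = -(1/2)·I + D − (1/2)·D^2 − 4·D^3, i.e. c_0 = -1/2, c_1 = 1, c_2 = -1/2, c_3 = -4
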